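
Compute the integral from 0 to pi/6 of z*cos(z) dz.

-1 + pi/12 + sqrt(3)/2

Integrate by parts once (u = z, dv = cos(z) dz).
An antiderivative is F(z) = z*sin(z) + cos(z).
Then F(pi/6) - F(0) = (pi/12 + sqrt(3)/2) - (1) = -1 + pi/12 + sqrt(3)/2.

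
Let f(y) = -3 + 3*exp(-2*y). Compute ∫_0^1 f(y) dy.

-3/2 - 3*exp(-2)/2

An antiderivative is F(y) = -3*y - 3*exp(-2*y)/2.
Then F(1) - F(0) = (-3 - 3*exp(-2)/2) - (-3/2) = -3/2 - 3*exp(-2)/2.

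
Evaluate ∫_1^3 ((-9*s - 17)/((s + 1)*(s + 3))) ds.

Factor the denominator: s**2 + 4*s + 3 = (s + 3)(s + 1).
Partial fractions: (-9*s - 17)/((s + 1)*(s + 3)) = -5/(s + 3) - 4/(s + 1).
An antiderivative is F(s) = -4*log(s + 1) - 5*log(s + 3).
Then F(3) - F(1) = (-13*log(2) - 5*log(3)) - (-14*log(2)) = -5*log(3) + log(2).

-5*log(3) + log(2)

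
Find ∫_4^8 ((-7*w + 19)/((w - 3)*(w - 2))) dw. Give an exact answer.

Factor the denominator: w**2 - 5*w + 6 = (w - 2)(w - 3).
Partial fractions: (-7*w + 19)/((w - 3)*(w - 2)) = -5/(w - 2) - 2/(w - 3).
An antiderivative is F(w) = -2*log(w - 3) - 5*log(w - 2).
Then F(8) - F(4) = (-5*log(3) - 5*log(2) - 2*log(5)) - (-log(32)) = -5*log(3) - 2*log(5).

-5*log(3) - 2*log(5)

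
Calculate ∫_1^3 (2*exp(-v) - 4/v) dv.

An antiderivative is F(v) = -4*log(v) - 2*exp(-v).
Then F(3) - F(1) = (-4*log(3) - 2*exp(-3)) - (-2*exp(-1)) = -4*log(3) - 2*exp(-3) + 2*exp(-1).

-4*log(3) - 2*exp(-3) + 2*exp(-1)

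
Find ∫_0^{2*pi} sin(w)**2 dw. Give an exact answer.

pi

Use the identity sin^2(w) = (1 - cos(2*w))/2.
An antiderivative is F(w) = w/2 - sin(2*w)/4.
Then F(2*pi) - F(0) = (pi) - (0) = pi.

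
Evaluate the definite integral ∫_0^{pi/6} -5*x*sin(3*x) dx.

-5/9

Integrate by parts once (u = x, dv = -5*sin(3*x) dx).
An antiderivative is F(x) = 5*x*cos(3*x)/3 - 5*sin(3*x)/9.
Then F(pi/6) - F(0) = (-5/9) - (0) = -5/9.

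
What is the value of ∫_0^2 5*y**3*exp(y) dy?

30 + 10*exp(2)

Integrate by parts 3 times (u = y^3, dv = 5*exp(y) dy).
An antiderivative is F(y) = (5*y**3 - 15*y**2 + 30*y - 30)*exp(y).
Then F(2) - F(0) = (10*exp(2)) - (-30) = 30 + 10*exp(2).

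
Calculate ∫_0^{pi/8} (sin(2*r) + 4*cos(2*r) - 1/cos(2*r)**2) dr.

An antiderivative is F(r) = 2*sin(2*r) - cos(2*r)/2 - tan(2*r)/2.
Then F(pi/8) - F(0) = (-1/2 + 3*sqrt(2)/4) - (-1/2) = 3*sqrt(2)/4.

3*sqrt(2)/4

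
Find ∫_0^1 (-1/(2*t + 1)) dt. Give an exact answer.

-log(3)/2

An antiderivative is F(t) = -log(2*t + 1)/2.
Then F(1) - F(0) = (-log(3)/2) - (0) = -log(3)/2.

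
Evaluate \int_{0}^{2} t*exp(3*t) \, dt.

Integrate by parts once (u = t, dv = exp(3*t) dt).
An antiderivative is F(t) = (3*t - 1)*exp(3*t)/9.
Then F(2) - F(0) = (5*exp(6)/9) - (-1/9) = 1/9 + 5*exp(6)/9.

1/9 + 5*exp(6)/9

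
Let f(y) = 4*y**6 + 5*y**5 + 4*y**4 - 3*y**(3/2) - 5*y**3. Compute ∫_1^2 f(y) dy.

3705/28 - 24*sqrt(2)/5

By the power rule, an antiderivative is F(y) = 4*y**7/7 + 5*y**6/6 - 6*y**(5/2)/5 + 4*y**5/5 - 5*y**4/4.
Then F(2) - F(1) = (13868/105 - 24*sqrt(2)/5) - (-103/420) = 3705/28 - 24*sqrt(2)/5.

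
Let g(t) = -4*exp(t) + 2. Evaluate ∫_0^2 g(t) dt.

An antiderivative is F(t) = 2*t - 4*exp(t).
Then F(2) - F(0) = (4 - 4*exp(2)) - (-4) = 8 - 4*exp(2).

8 - 4*exp(2)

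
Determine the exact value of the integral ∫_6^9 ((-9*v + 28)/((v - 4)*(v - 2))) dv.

-5*log(7) - 4*log(5) + 14*log(2)

Factor the denominator: v**2 - 6*v + 8 = (v - 2)(v - 4).
Partial fractions: (-9*v + 28)/((v - 4)*(v - 2)) = -5/(v - 2) - 4/(v - 4).
An antiderivative is F(v) = -4*log(v - 4) - 5*log(v - 2).
Then F(9) - F(6) = (-5*log(7) - 4*log(5)) - (-14*log(2)) = -5*log(7) - 4*log(5) + 14*log(2).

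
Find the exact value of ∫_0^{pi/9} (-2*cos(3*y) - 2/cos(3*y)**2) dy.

An antiderivative is F(y) = -2*sin(3*y)/3 - 2*tan(3*y)/3.
Then F(pi/9) - F(0) = (-sqrt(3)) - (0) = -sqrt(3).

-sqrt(3)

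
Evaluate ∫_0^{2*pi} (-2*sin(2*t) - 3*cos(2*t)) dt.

An antiderivative is F(t) = -3*sin(2*t)/2 + cos(2*t).
Then F(2*pi) - F(0) = (1) - (1) = 0.

0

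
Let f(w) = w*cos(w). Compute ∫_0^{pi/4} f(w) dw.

Integrate by parts once (u = w, dv = cos(w) dw).
An antiderivative is F(w) = w*sin(w) + cos(w).
Then F(pi/4) - F(0) = (sqrt(2)*(pi + 4)/8) - (1) = -1 + sqrt(2)*pi/8 + sqrt(2)/2.

-1 + sqrt(2)*pi/8 + sqrt(2)/2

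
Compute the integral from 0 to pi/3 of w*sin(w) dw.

-pi/6 + sqrt(3)/2

Integrate by parts once (u = w, dv = sin(w) dw).
An antiderivative is F(w) = -w*cos(w) + sin(w).
Then F(pi/3) - F(0) = (-pi/6 + sqrt(3)/2) - (0) = -pi/6 + sqrt(3)/2.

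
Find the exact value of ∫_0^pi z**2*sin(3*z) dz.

-4/27 + pi**2/3

Integrate by parts twice (u = z^2, dv = sin(3*z) dz).
An antiderivative is F(z) = -z**2*cos(3*z)/3 + 2*z*sin(3*z)/9 + 2*cos(3*z)/27.
Then F(pi) - F(0) = (-2/27 + pi**2/3) - (2/27) = -4/27 + pi**2/3.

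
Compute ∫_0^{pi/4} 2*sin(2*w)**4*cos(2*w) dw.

Let u = sin(2*w), so du = 2*cos(2*w) dw. When w = 0, u = 0; when w = pi/4, u = 1.
The integral becomes ∫ u**4 du from 0 to 1, with antiderivative u**5/5.
Back in w: F(w) = sin(2*w)**5/5.
Then F(pi/4) - F(0) = (1/5) - (0) = 1/5.

1/5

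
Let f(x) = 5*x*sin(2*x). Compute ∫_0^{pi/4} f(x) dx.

5/4

Integrate by parts once (u = x, dv = 5*sin(2*x) dx).
An antiderivative is F(x) = -5*x*cos(2*x)/2 + 5*sin(2*x)/4.
Then F(pi/4) - F(0) = (5/4) - (0) = 5/4.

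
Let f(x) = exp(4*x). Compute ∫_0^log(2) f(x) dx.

Let u = exp(x), so du = exp(x) dx. When x = 0, u = 1; when x = log(2), u = 2.
The integral becomes ∫ u**3 du from 1 to 2, with antiderivative u**4/4.
Back in x: F(x) = exp(4*x)/4.
Then F(log(2)) - F(0) = (4) - (1/4) = 15/4.

15/4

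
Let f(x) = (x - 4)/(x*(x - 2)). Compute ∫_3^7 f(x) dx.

Factor the denominator: x**2 - 2*x = x(x - 2).
Partial fractions: (x - 4)/(x*(x - 2)) = 2/x - 1/(x - 2).
An antiderivative is F(x) = 2*log(x) - log(x - 2).
Then F(7) - F(3) = (log(49/5)) - (log(9)) = log(49/45).

log(49/45)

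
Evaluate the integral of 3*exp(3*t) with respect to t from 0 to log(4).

Let u = exp(t), so du = exp(t) dt. When t = 0, u = 1; when t = log(4), u = 4.
The integral becomes 3·∫ u**2 du from 1 to 4, with antiderivative u**3.
Back in t: F(t) = exp(3*t).
Then F(log(4)) - F(0) = (64) - (1) = 63.

63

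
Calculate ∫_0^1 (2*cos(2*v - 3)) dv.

-sin(1) + sin(3)

Let u = 2*v - 3, so du = 2 dv. When v = 0, u = -3; when v = 1, u = -1.
The integral becomes ∫ cos(u) du from -3 to -1, with antiderivative sin(u).
Back in v: F(v) = sin(2*v - 3).
Then F(1) - F(0) = (-sin(1)) - (-sin(3)) = -sin(1) + sin(3).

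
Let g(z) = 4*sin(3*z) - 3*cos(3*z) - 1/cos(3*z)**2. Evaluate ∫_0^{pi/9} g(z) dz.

2/3 - 5*sqrt(3)/6

An antiderivative is F(z) = -sin(3*z) - 4*cos(3*z)/3 - tan(3*z)/3.
Then F(pi/9) - F(0) = (-5*sqrt(3)/6 - 2/3) - (-4/3) = 2/3 - 5*sqrt(3)/6.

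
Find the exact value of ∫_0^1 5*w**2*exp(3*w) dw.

-10/27 + 25*exp(3)/27

Integrate by parts twice (u = w^2, dv = 5*exp(3*w) dw).
An antiderivative is F(w) = (45*w**2 - 30*w + 10)*exp(3*w)/27.
Then F(1) - F(0) = (25*exp(3)/27) - (10/27) = -10/27 + 25*exp(3)/27.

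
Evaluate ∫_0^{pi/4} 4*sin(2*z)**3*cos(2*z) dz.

Let u = sin(2*z), so du = 2*cos(2*z) dz. When z = 0, u = 0; when z = pi/4, u = 1.
The integral becomes 2·∫ u**3 du from 0 to 1, with antiderivative u**4/2.
Back in z: F(z) = sin(2*z)**4/2.
Then F(pi/4) - F(0) = (1/2) - (0) = 1/2.

1/2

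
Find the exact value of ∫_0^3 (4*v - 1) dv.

15

By the power rule, an antiderivative is F(v) = 2*v**2 - v.
Then F(3) - F(0) = (15) - (0) = 15.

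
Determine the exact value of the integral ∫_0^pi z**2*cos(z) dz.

-2*pi

Integrate by parts twice (u = z^2, dv = cos(z) dz).
An antiderivative is F(z) = z**2*sin(z) + 2*z*cos(z) - 2*sin(z).
Then F(pi) - F(0) = (-2*pi) - (0) = -2*pi.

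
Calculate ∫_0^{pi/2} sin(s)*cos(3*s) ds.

Use the identity sin(s)cos(3*s) = [sin(4*s) + sin(-2*s)]/2.
An antiderivative is F(s) = cos(2*s)/4 - cos(4*s)/8.
Then F(pi/2) - F(0) = (-3/8) - (1/8) = -1/2.

-1/2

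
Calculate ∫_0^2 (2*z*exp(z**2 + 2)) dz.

Let u = z**2 + 2, so du = 2*z dz. When z = 0, u = 2; when z = 2, u = 6.
The integral becomes ∫ exp(u) du from 2 to 6, with antiderivative exp(u).
Back in z: F(z) = exp(z**2 + 2).
Then F(2) - F(0) = (exp(6)) - (exp(2)) = -exp(2) + exp(6).

-exp(2) + exp(6)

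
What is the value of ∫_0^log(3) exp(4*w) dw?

Let u = exp(w), so du = exp(w) dw. When w = 0, u = 1; when w = log(3), u = 3.
The integral becomes ∫ u**3 du from 1 to 3, with antiderivative u**4/4.
Back in w: F(w) = exp(4*w)/4.
Then F(log(3)) - F(0) = (81/4) - (1/4) = 20.

20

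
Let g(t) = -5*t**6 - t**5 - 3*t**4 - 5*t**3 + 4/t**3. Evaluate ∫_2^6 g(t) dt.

By the power rule, an antiderivative is F(t) = -5*t**7/7 - t**6/6 - 3*t**5/5 - 5*t**4/4 - 2/t**2.
Then F(6) - F(2) = (-134830043/630) - (-29777/210) = -67370356/315.

-67370356/315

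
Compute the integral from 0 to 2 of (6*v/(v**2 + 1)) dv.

3*log(5)

Let u = v**2 + 1, so du = 2*v dv. When v = 0, u = 1; when v = 2, u = 5.
The integral becomes 3·∫ 1/u du from 1 to 5, with antiderivative 3*log(u).
Back in v: F(v) = 3*log(v**2 + 1).
Then F(2) - F(0) = (3*log(5)) - (0) = 3*log(5).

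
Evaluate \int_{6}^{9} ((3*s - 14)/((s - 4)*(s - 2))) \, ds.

-7*log(2) - log(5) + 4*log(7)

Factor the denominator: s**2 - 6*s + 8 = (s - 2)(s - 4).
Partial fractions: (3*s - 14)/((s - 4)*(s - 2)) = 4/(s - 2) - 1/(s - 4).
An antiderivative is F(s) = -log(s - 4) + 4*log(s - 2).
Then F(9) - F(6) = (-log(5) + 4*log(7)) - (7*log(2)) = -7*log(2) - log(5) + 4*log(7).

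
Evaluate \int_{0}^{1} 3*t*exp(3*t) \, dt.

Integrate by parts once (u = t, dv = 3*exp(3*t) dt).
An antiderivative is F(t) = (3*t - 1)*exp(3*t)/3.
Then F(1) - F(0) = (2*exp(3)/3) - (-1/3) = 1/3 + 2*exp(3)/3.

1/3 + 2*exp(3)/3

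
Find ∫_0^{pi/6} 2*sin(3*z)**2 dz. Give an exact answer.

Use the identity sin^2(3*z) = (1 - cos(6*z))/2.
An antiderivative is F(z) = z - sin(6*z)/6.
Then F(pi/6) - F(0) = (pi/6) - (0) = pi/6.

pi/6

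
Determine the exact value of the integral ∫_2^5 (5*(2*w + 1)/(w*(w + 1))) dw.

Factor the denominator: w**2 + w = (w + 1)w.
Partial fractions: 5*(2*w + 1)/(w*(w + 1)) = 5/(w + 1) + 5/w.
An antiderivative is F(w) = 5*log(w) + 5*log(w + 1).
Then F(5) - F(2) = (5*log(2) + 5*log(3) + 5*log(5)) - (5*log(2) + 5*log(3)) = 5*log(5).

5*log(5)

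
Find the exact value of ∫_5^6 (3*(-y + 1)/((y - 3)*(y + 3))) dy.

-5*log(3) + 7*log(2)

Factor the denominator: y**2 - 9 = (y + 3)(y - 3).
Partial fractions: 3*(-y + 1)/((y - 3)*(y + 3)) = -2/(y + 3) - 1/(y - 3).
An antiderivative is F(y) = -log(y - 3) - 2*log(y + 3).
Then F(6) - F(5) = (-5*log(3)) - (-7*log(2)) = -5*log(3) + 7*log(2).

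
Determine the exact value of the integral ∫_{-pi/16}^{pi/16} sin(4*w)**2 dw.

Use the identity sin^2(4*w) = (1 - cos(8*w))/2.
An antiderivative is F(w) = w/2 - sin(8*w)/16.
Then F(pi/16) - F(-pi/16) = (-1/16 + pi/32) - (1/16 - pi/32) = -1/8 + pi/16.

-1/8 + pi/16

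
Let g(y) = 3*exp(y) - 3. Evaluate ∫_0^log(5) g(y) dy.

12 - 3*log(5)

An antiderivative is F(y) = -3*y + 3*exp(y).
Then F(log(5)) - F(0) = (15 - 3*log(5)) - (3) = 12 - 3*log(5).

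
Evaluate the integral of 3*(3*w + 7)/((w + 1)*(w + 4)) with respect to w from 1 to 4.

-log(5) + 11*log(2)

Factor the denominator: w**2 + 5*w + 4 = (w + 4)(w + 1).
Partial fractions: 3*(3*w + 7)/((w + 1)*(w + 4)) = 5/(w + 4) + 4/(w + 1).
An antiderivative is F(w) = 4*log(w + 1) + 5*log(w + 4).
Then F(4) - F(1) = (4*log(5) + 15*log(2)) - (4*log(2) + 5*log(5)) = -log(5) + 11*log(2).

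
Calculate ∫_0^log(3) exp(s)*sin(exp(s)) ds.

Let u = exp(s), so du = exp(s) ds. When s = 0, u = 1; when s = log(3), u = 3.
The integral becomes ∫ sin(u) du from 1 to 3, with antiderivative -cos(u).
Back in s: F(s) = -cos(exp(s)).
Then F(log(3)) - F(0) = (-cos(3)) - (-cos(1)) = cos(1) - cos(3).

cos(1) - cos(3)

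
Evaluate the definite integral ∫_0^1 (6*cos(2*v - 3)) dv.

-3*sin(1) + 3*sin(3)

Let u = 2*v - 3, so du = 2 dv. When v = 0, u = -3; when v = 1, u = -1.
The integral becomes 3·∫ cos(u) du from -3 to -1, with antiderivative 3*sin(u).
Back in v: F(v) = 3*sin(2*v - 3).
Then F(1) - F(0) = (-3*sin(1)) - (-3*sin(3)) = -3*sin(1) + 3*sin(3).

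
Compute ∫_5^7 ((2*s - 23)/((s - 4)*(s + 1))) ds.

Factor the denominator: s**2 - 3*s - 4 = (s + 1)(s - 4).
Partial fractions: (2*s - 23)/((s - 4)*(s + 1)) = 5/(s + 1) - 3/(s - 4).
An antiderivative is F(s) = -3*log(s - 4) + 5*log(s + 1).
Then F(7) - F(5) = (-3*log(3) + 15*log(2)) - (5*log(2) + 5*log(3)) = -8*log(3) + 10*log(2).

-8*log(3) + 10*log(2)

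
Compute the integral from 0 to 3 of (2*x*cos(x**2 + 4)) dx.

sin(13) - sin(4)

Let u = x**2 + 4, so du = 2*x dx. When x = 0, u = 4; when x = 3, u = 13.
The integral becomes ∫ cos(u) du from 4 to 13, with antiderivative sin(u).
Back in x: F(x) = sin(x**2 + 4).
Then F(3) - F(0) = (sin(13)) - (sin(4)) = sin(13) - sin(4).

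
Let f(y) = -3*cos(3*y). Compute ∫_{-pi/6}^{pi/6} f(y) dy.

An antiderivative is F(y) = -sin(3*y).
Then F(pi/6) - F(-pi/6) = (-1) - (1) = -2.

-2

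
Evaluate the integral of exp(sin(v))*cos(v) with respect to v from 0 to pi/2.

-1 + E

Let u = sin(v), so du = cos(v) dv. When v = 0, u = 0; when v = pi/2, u = 1.
The integral becomes ∫ exp(u) du from 0 to 1, with antiderivative exp(u).
Back in v: F(v) = exp(sin(v)).
Then F(pi/2) - F(0) = (E) - (1) = -1 + E.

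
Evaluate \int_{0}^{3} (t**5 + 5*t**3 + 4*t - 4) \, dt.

By the power rule, an antiderivative is F(t) = t**6/6 + 5*t**4/4 + 2*t**2 - 4*t.
Then F(3) - F(0) = (915/4) - (0) = 915/4.

915/4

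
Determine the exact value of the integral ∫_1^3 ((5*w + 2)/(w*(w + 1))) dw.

Factor the denominator: w**2 + w = (w + 1)w.
Partial fractions: (5*w + 2)/(w*(w + 1)) = 3/(w + 1) + 2/w.
An antiderivative is F(w) = 2*log(w) + 3*log(w + 1).
Then F(3) - F(1) = (2*log(3) + 6*log(2)) - (log(8)) = log(72).

log(72)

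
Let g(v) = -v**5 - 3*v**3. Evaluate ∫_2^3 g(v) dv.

-1915/12

By the power rule, an antiderivative is F(v) = -v**6/6 - 3*v**4/4.
Then F(3) - F(2) = (-729/4) - (-68/3) = -1915/12.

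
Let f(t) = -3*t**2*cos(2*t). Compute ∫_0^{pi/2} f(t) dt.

Integrate by parts twice (u = t^2, dv = -3*cos(2*t) dt).
An antiderivative is F(t) = -3*t**2*sin(2*t)/2 - 3*t*cos(2*t)/2 + 3*sin(2*t)/4.
Then F(pi/2) - F(0) = (3*pi/4) - (0) = 3*pi/4.

3*pi/4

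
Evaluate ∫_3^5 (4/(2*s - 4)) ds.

An antiderivative is F(s) = 2*log(2*s - 4).
Then F(5) - F(3) = (log(36)) - (log(4)) = log(9).

log(9)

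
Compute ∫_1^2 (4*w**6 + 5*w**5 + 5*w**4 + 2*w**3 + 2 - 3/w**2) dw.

By the power rule, an antiderivative is F(w) = 4*w**7/7 + 5*w**6/6 + w**5 + w**4/2 + 2*w + 3/w.
Then F(2) - F(1) = (7223/42) - (166/21) = 2297/14.

2297/14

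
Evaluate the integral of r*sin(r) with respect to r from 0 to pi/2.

1

Integrate by parts once (u = r, dv = sin(r) dr).
An antiderivative is F(r) = -r*cos(r) + sin(r).
Then F(pi/2) - F(0) = (1) - (0) = 1.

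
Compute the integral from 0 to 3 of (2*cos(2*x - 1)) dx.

Let u = 2*x - 1, so du = 2 dx. When x = 0, u = -1; when x = 3, u = 5.
The integral becomes ∫ cos(u) du from -1 to 5, with antiderivative sin(u).
Back in x: F(x) = sin(2*x - 1).
Then F(3) - F(0) = (sin(5)) - (-sin(1)) = sin(5) + sin(1).

sin(5) + sin(1)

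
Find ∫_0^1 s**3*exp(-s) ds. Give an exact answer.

6 - 16*exp(-1)

Integrate by parts 3 times (u = s^3, dv = exp(-s) ds).
An antiderivative is F(s) = (-s**3 - 3*s**2 - 6*s - 6)*exp(-s).
Then F(1) - F(0) = (-16*exp(-1)) - (-6) = 6 - 16*exp(-1).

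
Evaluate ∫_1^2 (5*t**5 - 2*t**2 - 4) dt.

263/6

By the power rule, an antiderivative is F(t) = 5*t**6/6 - 2*t**3/3 - 4*t.
Then F(2) - F(1) = (40) - (-23/6) = 263/6.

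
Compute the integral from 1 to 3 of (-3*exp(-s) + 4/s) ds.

-3*exp(-1) + 3*exp(-3) + 4*log(3)

An antiderivative is F(s) = 4*log(s) + 3*exp(-s).
Then F(3) - F(1) = (3*exp(-3) + 4*log(3)) - (3*exp(-1)) = -3*exp(-1) + 3*exp(-3) + 4*log(3).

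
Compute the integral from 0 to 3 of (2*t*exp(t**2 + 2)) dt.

Let u = t**2 + 2, so du = 2*t dt. When t = 0, u = 2; when t = 3, u = 11.
The integral becomes ∫ exp(u) du from 2 to 11, with antiderivative exp(u).
Back in t: F(t) = exp(t**2 + 2).
Then F(3) - F(0) = (exp(11)) - (exp(2)) = -exp(2) + exp(11).

-exp(2) + exp(11)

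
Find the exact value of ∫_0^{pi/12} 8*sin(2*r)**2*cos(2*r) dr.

1/6

Let u = sin(2*r), so du = 2*cos(2*r) dr. When r = 0, u = 0; when r = pi/12, u = 1/2.
The integral becomes 4·∫ u**2 du from 0 to 1/2, with antiderivative 4*u**3/3.
Back in r: F(r) = 4*sin(2*r)**3/3.
Then F(pi/12) - F(0) = (1/6) - (0) = 1/6.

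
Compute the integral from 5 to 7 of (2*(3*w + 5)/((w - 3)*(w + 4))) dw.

-4*log(3) + 4*log(2) + 2*log(11)

Factor the denominator: w**2 + w - 12 = (w + 4)(w - 3).
Partial fractions: 2*(3*w + 5)/((w - 3)*(w + 4)) = 2/(w + 4) + 4/(w - 3).
An antiderivative is F(w) = 4*log(w - 3) + 2*log(w + 4).
Then F(7) - F(5) = (2*log(11) + 8*log(2)) - (4*log(2) + 4*log(3)) = -4*log(3) + 4*log(2) + 2*log(11).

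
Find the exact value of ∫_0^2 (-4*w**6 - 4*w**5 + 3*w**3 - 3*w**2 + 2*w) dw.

By the power rule, an antiderivative is F(w) = -4*w**7/7 - 2*w**6/3 + 3*w**4/4 - w**3 + w**2.
Then F(2) - F(0) = (-2264/21) - (0) = -2264/21.

-2264/21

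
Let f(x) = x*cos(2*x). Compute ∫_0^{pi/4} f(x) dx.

Integrate by parts once (u = x, dv = cos(2*x) dx).
An antiderivative is F(x) = x*sin(2*x)/2 + cos(2*x)/4.
Then F(pi/4) - F(0) = (pi/8) - (1/4) = -1/4 + pi/8.

-1/4 + pi/8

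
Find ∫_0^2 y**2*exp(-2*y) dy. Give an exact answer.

(-13 + exp(4))*exp(-4)/4

Integrate by parts twice (u = y^2, dv = exp(-2*y) dy).
An antiderivative is F(y) = (-2*y**2 - 2*y - 1)*exp(-2*y)/4.
Then F(2) - F(0) = (-13*exp(-4)/4) - (-1/4) = (-13 + exp(4))*exp(-4)/4.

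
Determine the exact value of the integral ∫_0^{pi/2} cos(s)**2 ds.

pi/4

Use the identity cos^2(s) = (1 + cos(2*s))/2.
An antiderivative is F(s) = s/2 + sin(2*s)/4.
Then F(pi/2) - F(0) = (pi/4) - (0) = pi/4.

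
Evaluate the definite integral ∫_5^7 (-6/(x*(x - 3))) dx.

Factor the denominator: x**2 - 3*x = x(x - 3).
Partial fractions: -6/(x*(x - 3)) = 2/x - 2/(x - 3).
An antiderivative is F(x) = 2*log(x) - 2*log(x - 3).
Then F(7) - F(5) = (log(49/16)) - (log(25/4)) = log(49/100).

log(49/100)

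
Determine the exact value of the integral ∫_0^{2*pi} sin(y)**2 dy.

Use the identity sin^2(y) = (1 - cos(2*y))/2.
An antiderivative is F(y) = y/2 - sin(2*y)/4.
Then F(2*pi) - F(0) = (pi) - (0) = pi.

pi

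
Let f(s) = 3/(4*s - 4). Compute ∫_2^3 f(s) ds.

An antiderivative is F(s) = 3*log(4*s - 4)/4.
Then F(3) - F(2) = (9*log(2)/4) - (3*log(2)/2) = 3*log(2)/4.

3*log(2)/4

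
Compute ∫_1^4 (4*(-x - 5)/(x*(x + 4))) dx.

Factor the denominator: x**2 + 4*x = (x + 4)x.
Partial fractions: 4*(-x - 5)/(x*(x + 4)) = 1/(x + 4) - 5/x.
An antiderivative is F(x) = -5*log(x) + log(x + 4).
Then F(4) - F(1) = (-7*log(2)) - (log(5)) = -7*log(2) - log(5).

-7*log(2) - log(5)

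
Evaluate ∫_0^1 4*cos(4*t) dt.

sin(4)

Let u = 4*t, so du = 4 dt. When t = 0, u = 0; when t = 1, u = 4.
The integral becomes ∫ cos(u) du from 0 to 4, with antiderivative sin(u).
Back in t: F(t) = sin(4*t).
Then F(1) - F(0) = (sin(4)) - (0) = sin(4).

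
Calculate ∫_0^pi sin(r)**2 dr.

Use the identity sin^2(r) = (1 - cos(2*r))/2.
An antiderivative is F(r) = r/2 - sin(2*r)/4.
Then F(pi) - F(0) = (pi/2) - (0) = pi/2.

pi/2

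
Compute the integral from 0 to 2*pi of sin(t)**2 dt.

pi

Use the identity sin^2(t) = (1 - cos(2*t))/2.
An antiderivative is F(t) = t/2 - sin(2*t)/4.
Then F(2*pi) - F(0) = (pi) - (0) = pi.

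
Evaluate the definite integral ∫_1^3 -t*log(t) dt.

Integrate by parts once (u = ln t, dv = -t dt).
An antiderivative is F(t) = -t**2*(2*log(t) - 1)/4.
Then F(3) - F(1) = (9/4 - 9*log(3)/2) - (1/4) = 2 - 9*log(3)/2.

2 - 9*log(3)/2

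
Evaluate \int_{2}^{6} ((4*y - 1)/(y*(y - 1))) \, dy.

Factor the denominator: y**2 - y = y(y - 1).
Partial fractions: (4*y - 1)/(y*(y - 1)) = 1/y + 3/(y - 1).
An antiderivative is F(y) = log(y) + 3*log(y - 1).
Then F(6) - F(2) = (log(2) + log(3) + 3*log(5)) - (log(2)) = log(3) + 3*log(5).

log(3) + 3*log(5)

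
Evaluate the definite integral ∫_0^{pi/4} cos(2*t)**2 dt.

pi/8

Use the identity cos^2(2*t) = (1 + cos(4*t))/2.
An antiderivative is F(t) = t/2 + sin(4*t)/8.
Then F(pi/4) - F(0) = (pi/8) - (0) = pi/8.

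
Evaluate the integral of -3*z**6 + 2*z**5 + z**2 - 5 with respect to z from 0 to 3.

-4902/7

By the power rule, an antiderivative is F(z) = -3*z**7/7 + z**6/3 + z**3/3 - 5*z.
Then F(3) - F(0) = (-4902/7) - (0) = -4902/7.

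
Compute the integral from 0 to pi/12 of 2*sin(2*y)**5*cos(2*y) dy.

1/384

Let u = sin(2*y), so du = 2*cos(2*y) dy. When y = 0, u = 0; when y = pi/12, u = 1/2.
The integral becomes ∫ u**5 du from 0 to 1/2, with antiderivative u**6/6.
Back in y: F(y) = sin(2*y)**6/6.
Then F(pi/12) - F(0) = (1/384) - (0) = 1/384.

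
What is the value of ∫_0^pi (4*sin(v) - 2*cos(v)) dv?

An antiderivative is F(v) = -2*sin(v) - 4*cos(v).
Then F(pi) - F(0) = (4) - (-4) = 8.

8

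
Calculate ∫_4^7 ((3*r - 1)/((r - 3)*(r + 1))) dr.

-log(5) + 7*log(2)

Factor the denominator: r**2 - 2*r - 3 = (r + 1)(r - 3).
Partial fractions: (3*r - 1)/((r - 3)*(r + 1)) = 1/(r + 1) + 2/(r - 3).
An antiderivative is F(r) = 2*log(r - 3) + log(r + 1).
Then F(7) - F(4) = (7*log(2)) - (log(5)) = -log(5) + 7*log(2).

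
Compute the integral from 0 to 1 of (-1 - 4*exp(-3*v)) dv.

An antiderivative is F(v) = -v + 4*exp(-3*v)/3.
Then F(1) - F(0) = (-1 + 4*exp(-3)/3) - (4/3) = -7/3 + 4*exp(-3)/3.

-7/3 + 4*exp(-3)/3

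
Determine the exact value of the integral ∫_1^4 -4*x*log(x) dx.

Integrate by parts once (u = ln x, dv = -4*x dx).
An antiderivative is F(x) = -x**2*(2*log(x) - 1).
Then F(4) - F(1) = (16 - 64*log(2)) - (1) = 15 - 64*log(2).

15 - 64*log(2)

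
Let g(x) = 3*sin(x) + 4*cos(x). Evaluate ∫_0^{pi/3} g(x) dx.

An antiderivative is F(x) = 4*sin(x) - 3*cos(x).
Then F(pi/3) - F(0) = (-3/2 + 2*sqrt(3)) - (-3) = 3/2 + 2*sqrt(3).

3/2 + 2*sqrt(3)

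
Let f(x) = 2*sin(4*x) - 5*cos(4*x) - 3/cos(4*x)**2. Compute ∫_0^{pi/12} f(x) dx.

1/4 - 11*sqrt(3)/8

An antiderivative is F(x) = -5*sin(4*x)/4 - cos(4*x)/2 - 3*tan(4*x)/4.
Then F(pi/12) - F(0) = (-11*sqrt(3)/8 - 1/4) - (-1/2) = 1/4 - 11*sqrt(3)/8.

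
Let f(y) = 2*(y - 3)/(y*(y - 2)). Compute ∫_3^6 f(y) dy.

Factor the denominator: y**2 - 2*y = y(y - 2).
Partial fractions: 2*(y - 3)/(y*(y - 2)) = 3/y - 1/(y - 2).
An antiderivative is F(y) = 3*log(y) - log(y - 2).
Then F(6) - F(3) = (log(54)) - (log(27)) = log(2).

log(2)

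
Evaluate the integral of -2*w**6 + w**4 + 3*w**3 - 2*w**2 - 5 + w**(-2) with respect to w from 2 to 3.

By the power rule, an antiderivative is F(w) = -2*w**7/7 + w**5/5 + 3*w**4/4 - 2*w**3/3 - 5*w - 1/w.
Then F(3) - F(2) = (-230513/420) - (-7141/210) = -72077/140.

-72077/140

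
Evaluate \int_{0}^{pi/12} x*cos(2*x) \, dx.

Integrate by parts once (u = x, dv = cos(2*x) dx).
An antiderivative is F(x) = x*sin(2*x)/2 + cos(2*x)/4.
Then F(pi/12) - F(0) = (pi/48 + sqrt(3)/8) - (1/4) = -1/4 + pi/48 + sqrt(3)/8.

-1/4 + pi/48 + sqrt(3)/8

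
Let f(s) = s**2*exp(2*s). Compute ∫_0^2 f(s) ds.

Integrate by parts twice (u = s^2, dv = exp(2*s) ds).
An antiderivative is F(s) = (2*s**2 - 2*s + 1)*exp(2*s)/4.
Then F(2) - F(0) = (5*exp(4)/4) - (1/4) = -1/4 + 5*exp(4)/4.

-1/4 + 5*exp(4)/4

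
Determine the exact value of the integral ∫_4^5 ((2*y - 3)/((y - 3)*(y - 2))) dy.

Factor the denominator: y**2 - 5*y + 6 = (y - 2)(y - 3).
Partial fractions: (2*y - 3)/((y - 3)*(y - 2)) = -1/(y - 2) + 3/(y - 3).
An antiderivative is F(y) = 3*log(y - 3) - log(y - 2).
Then F(5) - F(4) = (log(8/3)) - (-log(2)) = log(16/3).

log(16/3)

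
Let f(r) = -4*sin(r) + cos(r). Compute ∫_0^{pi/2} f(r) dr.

-3

An antiderivative is F(r) = sin(r) + 4*cos(r).
Then F(pi/2) - F(0) = (1) - (4) = -3.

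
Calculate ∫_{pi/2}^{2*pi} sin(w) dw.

An antiderivative is F(w) = -cos(w).
Then F(2*pi) - F(pi/2) = (-1) - (0) = -1.

-1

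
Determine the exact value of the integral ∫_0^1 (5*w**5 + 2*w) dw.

11/6

By the power rule, an antiderivative is F(w) = 5*w**6/6 + w**2.
Then F(1) - F(0) = (11/6) - (0) = 11/6.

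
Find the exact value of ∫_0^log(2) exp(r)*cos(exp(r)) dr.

Let u = exp(r), so du = exp(r) dr. When r = 0, u = 1; when r = log(2), u = 2.
The integral becomes ∫ cos(u) du from 1 to 2, with antiderivative sin(u).
Back in r: F(r) = sin(exp(r)).
Then F(log(2)) - F(0) = (sin(2)) - (sin(1)) = -sin(1) + sin(2).

-sin(1) + sin(2)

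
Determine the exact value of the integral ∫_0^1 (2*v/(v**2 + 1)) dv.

log(2)

Let u = v**2 + 1, so du = 2*v dv. When v = 0, u = 1; when v = 1, u = 2.
The integral becomes ∫ 1/u du from 1 to 2, with antiderivative log(u).
Back in v: F(v) = log(v**2 + 1).
Then F(1) - F(0) = (log(2)) - (0) = log(2).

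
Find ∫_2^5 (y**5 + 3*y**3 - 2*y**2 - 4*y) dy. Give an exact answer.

By the power rule, an antiderivative is F(y) = y**6/6 + 3*y**4/4 - 2*y**3/3 - 2*y**2.
Then F(5) - F(2) = (35275/12) - (28/3) = 11721/4.

11721/4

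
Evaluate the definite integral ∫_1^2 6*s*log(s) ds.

-9/2 + 12*log(2)

Integrate by parts once (u = ln s, dv = 6*s ds).
An antiderivative is F(s) = 3*s**2*(2*log(s) - 1)/2.
Then F(2) - F(1) = (-6 + 12*log(2)) - (-3/2) = -9/2 + 12*log(2).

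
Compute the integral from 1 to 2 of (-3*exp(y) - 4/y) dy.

-3*exp(2) - log(16) + 3*exp(1)

An antiderivative is F(y) = -3*exp(y) - 4*log(y).
Then F(2) - F(1) = (-3*exp(2) - log(16)) - (-3*exp(1)) = -3*exp(2) - log(16) + 3*exp(1).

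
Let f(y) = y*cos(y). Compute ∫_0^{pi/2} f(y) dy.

Integrate by parts once (u = y, dv = cos(y) dy).
An antiderivative is F(y) = y*sin(y) + cos(y).
Then F(pi/2) - F(0) = (pi/2) - (1) = -1 + pi/2.

-1 + pi/2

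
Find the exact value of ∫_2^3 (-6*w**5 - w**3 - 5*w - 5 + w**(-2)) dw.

By the power rule, an antiderivative is F(w) = -w**6 - w**4/4 - 5*w**2/2 - 5*w - 1/w.
Then F(3) - F(2) = (-9445/12) - (-177/2) = -8383/12.

-8383/12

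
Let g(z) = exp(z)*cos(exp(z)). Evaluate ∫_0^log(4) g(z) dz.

Let u = exp(z), so du = exp(z) dz. When z = 0, u = 1; when z = log(4), u = 4.
The integral becomes ∫ cos(u) du from 1 to 4, with antiderivative sin(u).
Back in z: F(z) = sin(exp(z)).
Then F(log(4)) - F(0) = (sin(4)) - (sin(1)) = -sin(1) + sin(4).

-sin(1) + sin(4)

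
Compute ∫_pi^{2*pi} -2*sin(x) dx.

4

An antiderivative is F(x) = 2*cos(x).
Then F(2*pi) - F(pi) = (2) - (-2) = 4.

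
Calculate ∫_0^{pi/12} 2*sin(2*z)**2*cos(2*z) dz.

1/24

Let u = sin(2*z), so du = 2*cos(2*z) dz. When z = 0, u = 0; when z = pi/12, u = 1/2.
The integral becomes ∫ u**2 du from 0 to 1/2, with antiderivative u**3/3.
Back in z: F(z) = sin(2*z)**3/3.
Then F(pi/12) - F(0) = (1/24) - (0) = 1/24.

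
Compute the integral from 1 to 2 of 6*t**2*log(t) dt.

-14/3 + 16*log(2)

Integrate by parts once (u = ln t, dv = 6*t**2 dt).
An antiderivative is F(t) = 2*t**3*(3*log(t) - 1)/3.
Then F(2) - F(1) = (-16/3 + 16*log(2)) - (-2/3) = -14/3 + 16*log(2).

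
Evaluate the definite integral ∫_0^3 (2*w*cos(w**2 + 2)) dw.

sin(11) - sin(2)

Let u = w**2 + 2, so du = 2*w dw. When w = 0, u = 2; when w = 3, u = 11.
The integral becomes ∫ cos(u) du from 2 to 11, with antiderivative sin(u).
Back in w: F(w) = sin(w**2 + 2).
Then F(3) - F(0) = (sin(11)) - (sin(2)) = sin(11) - sin(2).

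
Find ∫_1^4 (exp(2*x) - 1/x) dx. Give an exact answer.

An antiderivative is F(x) = exp(2*x)/2 - log(x).
Then F(4) - F(1) = (-log(4) + exp(8)/2) - (exp(2)/2) = -exp(2)/2 - log(4) + exp(8)/2.

-exp(2)/2 - log(4) + exp(8)/2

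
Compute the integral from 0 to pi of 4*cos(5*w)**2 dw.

2*pi

Use the identity cos^2(5*w) = (1 + cos(10*w))/2.
An antiderivative is F(w) = 2*w + sin(10*w)/5.
Then F(pi) - F(0) = (2*pi) - (0) = 2*pi.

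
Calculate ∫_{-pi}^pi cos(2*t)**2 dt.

Use the identity cos^2(2*t) = (1 + cos(4*t))/2.
An antiderivative is F(t) = t/2 + sin(4*t)/8.
Then F(pi) - F(-pi) = (pi/2) - (-pi/2) = pi.

pi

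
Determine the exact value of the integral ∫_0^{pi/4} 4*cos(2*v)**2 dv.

Use the identity cos^2(2*v) = (1 + cos(4*v))/2.
An antiderivative is F(v) = 2*v + sin(4*v)/2.
Then F(pi/4) - F(0) = (pi/2) - (0) = pi/2.

pi/2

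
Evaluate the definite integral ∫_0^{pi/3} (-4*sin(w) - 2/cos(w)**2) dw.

-2*sqrt(3) - 2

An antiderivative is F(w) = 4*cos(w) - 2*tan(w).
Then F(pi/3) - F(0) = (2 - 2*sqrt(3)) - (4) = -2*sqrt(3) - 2.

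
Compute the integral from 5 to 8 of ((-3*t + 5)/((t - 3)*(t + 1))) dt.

log(8/45)

Factor the denominator: t**2 - 2*t - 3 = (t + 1)(t - 3).
Partial fractions: (-3*t + 5)/((t - 3)*(t + 1)) = -2/(t + 1) - 1/(t - 3).
An antiderivative is F(t) = -log(t - 3) - 2*log(t + 1).
Then F(8) - F(5) = (-4*log(3) - log(5)) - (-log(72)) = log(8/45).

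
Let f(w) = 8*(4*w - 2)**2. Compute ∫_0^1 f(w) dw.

Let u = 4*w - 2, so du = 4 dw. When w = 0, u = -2; when w = 1, u = 2.
The integral becomes 2·∫ u**2 du from -2 to 2, with antiderivative 2*u**3/3.
Back in w: F(w) = 2*(4*w - 2)**3/3.
Then F(1) - F(0) = (16/3) - (-16/3) = 32/3.

32/3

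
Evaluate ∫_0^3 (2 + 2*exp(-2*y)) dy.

7 - exp(-6)

An antiderivative is F(y) = 2*y - exp(-2*y).
Then F(3) - F(0) = (6 - exp(-6)) - (-1) = 7 - exp(-6).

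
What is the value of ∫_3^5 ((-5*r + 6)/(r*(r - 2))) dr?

-3*log(5) + log(3)

Factor the denominator: r**2 - 2*r = r(r - 2).
Partial fractions: (-5*r + 6)/(r*(r - 2)) = -3/r - 2/(r - 2).
An antiderivative is F(r) = -3*log(r) - 2*log(r - 2).
Then F(5) - F(3) = (-3*log(5) - 2*log(3)) - (-log(27)) = -3*log(5) + log(3).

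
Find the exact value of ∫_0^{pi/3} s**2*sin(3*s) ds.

-4/27 + pi**2/27

Integrate by parts twice (u = s^2, dv = sin(3*s) ds).
An antiderivative is F(s) = -s**2*cos(3*s)/3 + 2*s*sin(3*s)/9 + 2*cos(3*s)/27.
Then F(pi/3) - F(0) = (-2/27 + pi**2/27) - (2/27) = -4/27 + pi**2/27.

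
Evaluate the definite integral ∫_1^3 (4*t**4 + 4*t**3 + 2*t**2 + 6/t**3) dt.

1468/5

By the power rule, an antiderivative is F(t) = 4*t**5/5 + t**4 + 2*t**3/3 - 3/t**2.
Then F(3) - F(1) = (4396/15) - (-8/15) = 1468/5.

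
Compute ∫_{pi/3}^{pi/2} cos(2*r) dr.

-sqrt(3)/4

An antiderivative is F(r) = sin(2*r)/2.
Then F(pi/2) - F(pi/3) = (0) - (sqrt(3)/4) = -sqrt(3)/4.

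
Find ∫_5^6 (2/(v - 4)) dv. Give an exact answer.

log(4)

An antiderivative is F(v) = 2*log(v - 4).
Then F(6) - F(5) = (log(4)) - (0) = log(4).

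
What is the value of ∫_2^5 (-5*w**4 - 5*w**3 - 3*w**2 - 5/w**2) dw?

-15891/4

By the power rule, an antiderivative is F(w) = -w**5 - 5*w**4/4 - w**3 + 5/w.
Then F(5) - F(2) = (-16121/4) - (-115/2) = -15891/4.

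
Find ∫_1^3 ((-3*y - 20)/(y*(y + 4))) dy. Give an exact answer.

Factor the denominator: y**2 + 4*y = (y + 4)y.
Partial fractions: (-3*y - 20)/(y*(y + 4)) = 2/(y + 4) - 5/y.
An antiderivative is F(y) = -5*log(y) + 2*log(y + 4).
Then F(3) - F(1) = (-5*log(3) + 2*log(7)) - (log(25)) = -5*log(3) - 2*log(5) + 2*log(7).

-5*log(3) - 2*log(5) + 2*log(7)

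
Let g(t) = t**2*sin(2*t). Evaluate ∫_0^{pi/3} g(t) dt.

Integrate by parts twice (u = t^2, dv = sin(2*t) dt).
An antiderivative is F(t) = -t**2*cos(2*t)/2 + t*sin(2*t)/2 + cos(2*t)/4.
Then F(pi/3) - F(0) = (-1/8 + pi**2/36 + sqrt(3)*pi/12) - (1/4) = -3/8 + pi**2/36 + sqrt(3)*pi/12.

-3/8 + pi**2/36 + sqrt(3)*pi/12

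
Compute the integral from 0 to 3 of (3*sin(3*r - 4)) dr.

cos(4) - cos(5)

Let u = 3*r - 4, so du = 3 dr. When r = 0, u = -4; when r = 3, u = 5.
The integral becomes ∫ sin(u) du from -4 to 5, with antiderivative -cos(u).
Back in r: F(r) = -cos(3*r - 4).
Then F(3) - F(0) = (-cos(5)) - (-cos(4)) = cos(4) - cos(5).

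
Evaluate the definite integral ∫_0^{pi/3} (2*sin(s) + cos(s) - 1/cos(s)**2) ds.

1 - sqrt(3)/2

An antiderivative is F(s) = sin(s) - 2*cos(s) - tan(s).
Then F(pi/3) - F(0) = (-1 - sqrt(3)/2) - (-2) = 1 - sqrt(3)/2.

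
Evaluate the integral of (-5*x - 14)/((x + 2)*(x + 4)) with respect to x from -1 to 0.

-8*log(2) + 3*log(3)

Factor the denominator: x**2 + 6*x + 8 = (x + 4)(x + 2).
Partial fractions: (-5*x - 14)/((x + 2)*(x + 4)) = -3/(x + 4) - 2/(x + 2).
An antiderivative is F(x) = -2*log(x + 2) - 3*log(x + 4).
Then F(0) - F(-1) = (-8*log(2)) - (-log(27)) = -8*log(2) + 3*log(3).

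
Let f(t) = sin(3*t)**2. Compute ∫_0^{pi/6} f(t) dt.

Use the identity sin^2(3*t) = (1 - cos(6*t))/2.
An antiderivative is F(t) = t/2 - sin(6*t)/12.
Then F(pi/6) - F(0) = (pi/12) - (0) = pi/12.

pi/12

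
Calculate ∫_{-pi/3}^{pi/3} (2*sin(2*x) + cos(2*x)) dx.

An antiderivative is F(x) = sin(2*x)/2 - cos(2*x).
Then F(pi/3) - F(-pi/3) = (sqrt(3)/4 + 1/2) - (1/2 - sqrt(3)/4) = sqrt(3)/2.

sqrt(3)/2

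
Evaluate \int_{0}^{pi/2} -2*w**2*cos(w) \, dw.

4 - pi**2/2

Integrate by parts twice (u = w^2, dv = -2*cos(w) dw).
An antiderivative is F(w) = -2*w**2*sin(w) - 4*w*cos(w) + 4*sin(w).
Then F(pi/2) - F(0) = (4 - pi**2/2) - (0) = 4 - pi**2/2.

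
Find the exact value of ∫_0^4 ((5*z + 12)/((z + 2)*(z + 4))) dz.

log(48)

Factor the denominator: z**2 + 6*z + 8 = (z + 4)(z + 2).
Partial fractions: (5*z + 12)/((z + 2)*(z + 4)) = 4/(z + 4) + 1/(z + 2).
An antiderivative is F(z) = log(z + 2) + 4*log(z + 4).
Then F(4) - F(0) = (log(3) + 13*log(2)) - (9*log(2)) = log(48).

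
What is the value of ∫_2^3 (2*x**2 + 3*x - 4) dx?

By the power rule, an antiderivative is F(x) = 2*x**3/3 + 3*x**2/2 - 4*x.
Then F(3) - F(2) = (39/2) - (10/3) = 97/6.

97/6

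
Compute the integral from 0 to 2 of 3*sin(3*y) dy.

1 - cos(6)

Let u = 3*y, so du = 3 dy. When y = 0, u = 0; when y = 2, u = 6.
The integral becomes ∫ sin(u) du from 0 to 6, with antiderivative -cos(u).
Back in y: F(y) = -cos(3*y).
Then F(2) - F(0) = (-cos(6)) - (-1) = 1 - cos(6).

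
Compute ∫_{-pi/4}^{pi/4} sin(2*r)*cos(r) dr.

0

Use the identity sin(2*r)cos(r) = [sin(3*r) + sin(r)]/2.
An antiderivative is F(r) = -cos(r)/2 - cos(3*r)/6.
Then F(pi/4) - F(-pi/4) = (-sqrt(2)/6) - (-sqrt(2)/6) = 0.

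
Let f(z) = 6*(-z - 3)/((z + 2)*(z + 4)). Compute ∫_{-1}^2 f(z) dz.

-9*log(2)

Factor the denominator: z**2 + 6*z + 8 = (z + 4)(z + 2).
Partial fractions: 6*(-z - 3)/((z + 2)*(z + 4)) = -3/(z + 4) - 3/(z + 2).
An antiderivative is F(z) = -3*log(z + 2) - 3*log(z + 4).
Then F(2) - F(-1) = (-9*log(2) - 3*log(3)) - (-log(27)) = -9*log(2).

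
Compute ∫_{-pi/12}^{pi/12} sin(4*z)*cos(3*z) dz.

Use the identity sin(4*z)cos(3*z) = [sin(7*z) + sin(z)]/2.
An antiderivative is F(z) = -cos(z)/2 - cos(7*z)/14.
Then F(pi/12) - F(-pi/12) = (-3*sqrt(6)/28 - sqrt(2)/7) - (-3*sqrt(6)/28 - sqrt(2)/7) = 0.

0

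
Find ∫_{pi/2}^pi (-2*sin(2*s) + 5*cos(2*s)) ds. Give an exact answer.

An antiderivative is F(s) = 5*sin(2*s)/2 + cos(2*s).
Then F(pi) - F(pi/2) = (1) - (-1) = 2.

2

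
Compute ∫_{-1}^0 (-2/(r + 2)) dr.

-log(4)

An antiderivative is F(r) = -2*log(r + 2).
Then F(0) - F(-1) = (-log(4)) - (0) = -log(4).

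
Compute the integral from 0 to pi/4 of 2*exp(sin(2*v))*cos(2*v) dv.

-1 + E

Let u = sin(2*v), so du = 2*cos(2*v) dv. When v = 0, u = 0; when v = pi/4, u = 1.
The integral becomes ∫ exp(u) du from 0 to 1, with antiderivative exp(u).
Back in v: F(v) = exp(sin(2*v)).
Then F(pi/4) - F(0) = (E) - (1) = -1 + E.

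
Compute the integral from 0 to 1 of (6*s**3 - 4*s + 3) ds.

5/2

By the power rule, an antiderivative is F(s) = 3*s**4/2 - 2*s**2 + 3*s.
Then F(1) - F(0) = (5/2) - (0) = 5/2.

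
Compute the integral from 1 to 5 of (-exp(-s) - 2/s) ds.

-2*log(5) - exp(-1) + exp(-5)

An antiderivative is F(s) = -2*log(s) + exp(-s).
Then F(5) - F(1) = (-2*log(5) + exp(-5)) - (exp(-1)) = -2*log(5) - exp(-1) + exp(-5).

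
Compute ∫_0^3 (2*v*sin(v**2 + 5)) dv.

-cos(14) + cos(5)

Let u = v**2 + 5, so du = 2*v dv. When v = 0, u = 5; when v = 3, u = 14.
The integral becomes ∫ sin(u) du from 5 to 14, with antiderivative -cos(u).
Back in v: F(v) = -cos(v**2 + 5).
Then F(3) - F(0) = (-cos(14)) - (-cos(5)) = -cos(14) + cos(5).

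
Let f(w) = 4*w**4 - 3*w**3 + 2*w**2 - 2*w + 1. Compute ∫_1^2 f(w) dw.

By the power rule, an antiderivative is F(w) = 4*w**5/5 - 3*w**4/4 + 2*w**3/3 - w**2 + w.
Then F(2) - F(1) = (254/15) - (43/60) = 973/60.

973/60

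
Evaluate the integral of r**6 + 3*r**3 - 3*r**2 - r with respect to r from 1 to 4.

68913/28

By the power rule, an antiderivative is F(r) = r**7/7 + 3*r**4/4 - r**3 - r**2/2.
Then F(4) - F(1) = (17224/7) - (-17/28) = 68913/28.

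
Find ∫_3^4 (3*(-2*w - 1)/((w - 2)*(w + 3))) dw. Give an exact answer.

Factor the denominator: w**2 + w - 6 = (w + 3)(w - 2).
Partial fractions: 3*(-2*w - 1)/((w - 2)*(w + 3)) = -3/(w + 3) - 3/(w - 2).
An antiderivative is F(w) = -3*log(w - 2) - 3*log(w + 3).
Then F(4) - F(3) = (-3*log(7) - 3*log(2)) - (-3*log(3) - 3*log(2)) = -3*log(7) + 3*log(3).

-3*log(7) + 3*log(3)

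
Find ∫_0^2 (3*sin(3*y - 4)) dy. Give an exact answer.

cos(4) - cos(2)

Let u = 3*y - 4, so du = 3 dy. When y = 0, u = -4; when y = 2, u = 2.
The integral becomes ∫ sin(u) du from -4 to 2, with antiderivative -cos(u).
Back in y: F(y) = -cos(3*y - 4).
Then F(2) - F(0) = (-cos(2)) - (-cos(4)) = cos(4) - cos(2).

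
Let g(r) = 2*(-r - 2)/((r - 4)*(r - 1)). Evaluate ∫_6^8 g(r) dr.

-2*log(5) - 4*log(2) + 2*log(7)

Factor the denominator: r**2 - 5*r + 4 = (r - 1)(r - 4).
Partial fractions: 2*(-r - 2)/((r - 4)*(r - 1)) = 2/(r - 1) - 4/(r - 4).
An antiderivative is F(r) = -4*log(r - 4) + 2*log(r - 1).
Then F(8) - F(6) = (-8*log(2) + 2*log(7)) - (log(25/16)) = -2*log(5) - 4*log(2) + 2*log(7).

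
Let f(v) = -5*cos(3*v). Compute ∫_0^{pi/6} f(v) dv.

-5/3

An antiderivative is F(v) = -5*sin(3*v)/3.
Then F(pi/6) - F(0) = (-5/3) - (0) = -5/3.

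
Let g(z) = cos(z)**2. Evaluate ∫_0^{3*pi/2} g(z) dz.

3*pi/4

Use the identity cos^2(z) = (1 + cos(2*z))/2.
An antiderivative is F(z) = z/2 + sin(2*z)/4.
Then F(3*pi/2) - F(0) = (3*pi/4) - (0) = 3*pi/4.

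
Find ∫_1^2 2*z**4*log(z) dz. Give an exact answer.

-62/25 + 64*log(2)/5

Integrate by parts once (u = ln z, dv = 2*z**4 dz).
An antiderivative is F(z) = 2*z**5*(5*log(z) - 1)/25.
Then F(2) - F(1) = (-64/25 + 64*log(2)/5) - (-2/25) = -62/25 + 64*log(2)/5.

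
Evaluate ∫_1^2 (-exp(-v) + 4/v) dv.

-exp(-1) + exp(-2) + 4*log(2)

An antiderivative is F(v) = 4*log(v) + exp(-v).
Then F(2) - F(1) = (exp(-2) + 4*log(2)) - (exp(-1)) = -exp(-1) + exp(-2) + 4*log(2).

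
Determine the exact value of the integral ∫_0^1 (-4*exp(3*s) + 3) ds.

An antiderivative is F(s) = -4*exp(3*s)/3 + 3*s.
Then F(1) - F(0) = (3 - 4*exp(3)/3) - (-4/3) = 13/3 - 4*exp(3)/3.

13/3 - 4*exp(3)/3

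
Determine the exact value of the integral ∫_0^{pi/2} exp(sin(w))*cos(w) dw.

Let u = sin(w), so du = cos(w) dw. When w = 0, u = 0; when w = pi/2, u = 1.
The integral becomes ∫ exp(u) du from 0 to 1, with antiderivative exp(u).
Back in w: F(w) = exp(sin(w)).
Then F(pi/2) - F(0) = (E) - (1) = -1 + E.

-1 + E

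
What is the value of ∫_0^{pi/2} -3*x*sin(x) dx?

-3

Integrate by parts once (u = x, dv = -3*sin(x) dx).
An antiderivative is F(x) = 3*x*cos(x) - 3*sin(x).
Then F(pi/2) - F(0) = (-3) - (0) = -3.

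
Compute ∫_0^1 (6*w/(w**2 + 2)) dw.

Let u = w**2 + 2, so du = 2*w dw. When w = 0, u = 2; when w = 1, u = 3.
The integral becomes 3·∫ 1/u du from 2 to 3, with antiderivative 3*log(u).
Back in w: F(w) = 3*log(w**2 + 2).
Then F(1) - F(0) = (log(27)) - (log(8)) = log(27/8).

log(27/8)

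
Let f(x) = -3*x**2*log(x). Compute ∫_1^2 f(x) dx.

7/3 - 8*log(2)

Integrate by parts once (u = ln x, dv = -3*x**2 dx).
An antiderivative is F(x) = -x**3*(3*log(x) - 1)/3.
Then F(2) - F(1) = (8/3 - 8*log(2)) - (1/3) = 7/3 - 8*log(2).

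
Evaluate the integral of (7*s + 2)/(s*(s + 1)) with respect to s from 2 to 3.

Factor the denominator: s**2 + s = (s + 1)s.
Partial fractions: (7*s + 2)/(s*(s + 1)) = 5/(s + 1) + 2/s.
An antiderivative is F(s) = 2*log(s) + 5*log(s + 1).
Then F(3) - F(2) = (2*log(3) + 10*log(2)) - (2*log(2) + 5*log(3)) = -3*log(3) + 8*log(2).

-3*log(3) + 8*log(2)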